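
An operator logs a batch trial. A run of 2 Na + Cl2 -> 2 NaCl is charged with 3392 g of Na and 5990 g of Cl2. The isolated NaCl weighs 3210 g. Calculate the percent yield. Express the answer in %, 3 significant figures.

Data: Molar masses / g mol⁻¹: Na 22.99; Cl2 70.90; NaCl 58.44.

n(Na) = 3392 / 22.99 = 147.5 mol
n(Cl2) = 5990 / 70.90 = 84.49 mol
n/ν for Na = 147.5/2 = 73.75
n/ν for Cl2 = 84.49/1 = 84.49
Smallest n/ν is Na → limiting reagent.
theoretical n(NaCl) = (2/2) × 147.5 = 147.5 mol → 8620 g
% yield = 3210 / 8620 × 100 = 37.24 %

37.2 %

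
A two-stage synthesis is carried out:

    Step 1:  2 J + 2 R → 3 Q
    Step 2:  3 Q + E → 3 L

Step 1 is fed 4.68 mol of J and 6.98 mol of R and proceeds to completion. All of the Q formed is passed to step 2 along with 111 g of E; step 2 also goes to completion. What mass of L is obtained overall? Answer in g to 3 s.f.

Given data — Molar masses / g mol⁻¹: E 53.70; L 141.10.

Step 1:
n(J) = 4.680 mol
n(R) = 6.980 mol
n/ν for J = 4.680/2 = 2.340
n/ν for R = 6.980/2 = 3.490
Smallest n/ν is J → limiting reagent.
n(Q) produced = (3/2) × 4.680 = 7.020 mol
Step 2:
n(Q) available = 7.020 mol
n(E) = 111.0 / 53.70 = 2.067 mol
n/ν for Q = 7.020/3 = 2.340
n/ν for E = 2.067/1 = 2.067
Smallest n/ν is E → limiting reagent.
n(L) = (3/1) × 2.067 = 6.201 mol
mass = 6.201 × 141.10 = 875.0 g

875 g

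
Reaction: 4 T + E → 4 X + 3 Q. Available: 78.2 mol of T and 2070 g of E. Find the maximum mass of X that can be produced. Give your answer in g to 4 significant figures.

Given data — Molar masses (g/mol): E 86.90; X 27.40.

n(T) = 78.20 mol
n(E) = 2070 / 86.90 = 23.82 mol
n/ν → T: 19.55, E: 23.82; T is limiting.
n(X) = (4/4) × 78.20 = 78.20 mol
mass = 78.20 × 27.40 = 2143 g

2143 g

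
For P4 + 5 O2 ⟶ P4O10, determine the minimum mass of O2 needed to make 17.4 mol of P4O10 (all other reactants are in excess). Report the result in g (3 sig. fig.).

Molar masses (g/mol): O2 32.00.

2780 g

n(P4O10) = 17.40 mol
n(O2) = (5/1) × 17.40 = 87.00 mol
mass = 87.00 × 32.00 = 2784 g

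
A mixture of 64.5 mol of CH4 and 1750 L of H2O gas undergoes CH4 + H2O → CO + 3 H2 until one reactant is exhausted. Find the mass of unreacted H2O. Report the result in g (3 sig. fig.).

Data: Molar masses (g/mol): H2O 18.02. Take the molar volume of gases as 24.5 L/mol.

125 g

n(CH4) = 64.50 mol
n(H2O) = 1750 / 24.5 = 71.43 mol
n/ν → CH4: 64.50, H2O: 71.43; CH4 is limiting.
H2O consumed = (1/1) × 64.50 = 64.50 mol
H2O remaining = 71.43 − 64.50 = 6.930 mol
mass = 6.930 × 18.02 = 124.9 g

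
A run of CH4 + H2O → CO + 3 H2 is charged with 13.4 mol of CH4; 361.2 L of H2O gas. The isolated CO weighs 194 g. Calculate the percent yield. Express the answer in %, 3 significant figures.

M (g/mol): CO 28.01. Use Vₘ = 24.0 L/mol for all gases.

51.7 %

n(CH4) = 13.40 mol
n(H2O) = 361.2 / 24.0 = 15.05 mol
n/ν → CH4: 13.40, H2O: 15.05; CH4 is limiting.
theoretical n(CO) = (1/1) × 13.40 = 13.40 mol → 375.3 g
% yield = 194 / 375.3 × 100 = 51.69 %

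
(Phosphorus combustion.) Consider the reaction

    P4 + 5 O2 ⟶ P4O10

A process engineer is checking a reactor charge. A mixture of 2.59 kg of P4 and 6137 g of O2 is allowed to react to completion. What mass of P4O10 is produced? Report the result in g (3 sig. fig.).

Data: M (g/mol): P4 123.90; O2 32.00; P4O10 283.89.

5930 g

n(P4) = 2.590×1000 / 123.90 = 20.90 mol
n(O2) = 6137 / 32.00 = 191.8 mol
n/ν for P4 = 20.90/1 = 20.90
n/ν for O2 = 191.8/5 = 38.36
Smallest n/ν is P4 → limiting reagent.
n(P4O10) = (1/1) × 20.90 = 20.90 mol
mass = 20.90 × 283.89 = 5933 g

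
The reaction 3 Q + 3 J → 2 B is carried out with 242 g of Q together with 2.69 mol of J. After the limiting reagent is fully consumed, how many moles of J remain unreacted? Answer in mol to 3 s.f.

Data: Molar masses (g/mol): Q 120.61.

0.684 mol

n(Q) = 242.0 / 120.61 = 2.006 mol
n(J) = 2.690 mol
n/ν for Q = 2.006/3 = 0.6687
n/ν for J = 2.690/3 = 0.8967
Smallest n/ν is Q → limiting reagent.
J consumed = (3/3) × 2.006 = 2.006 mol
J remaining = 2.690 − 2.006 = 0.6840 mol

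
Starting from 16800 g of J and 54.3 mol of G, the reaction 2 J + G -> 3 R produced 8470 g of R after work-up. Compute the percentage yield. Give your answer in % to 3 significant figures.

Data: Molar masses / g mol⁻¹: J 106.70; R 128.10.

n(J) = 16800 / 106.70 = 157.5 mol
n(G) = 54.30 mol
n/ν for J = 157.5/2 = 78.75
n/ν for G = 54.30/1 = 54.30
Smallest n/ν is G → limiting reagent.
theoretical n(R) = (3/1) × 54.30 = 162.9 mol → 20870 g
% yield = 8470 / 20870 × 100 = 40.58 %

40.6 %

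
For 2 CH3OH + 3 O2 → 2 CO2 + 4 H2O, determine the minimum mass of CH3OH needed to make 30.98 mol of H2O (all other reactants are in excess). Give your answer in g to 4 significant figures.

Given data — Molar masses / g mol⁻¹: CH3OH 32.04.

496.3 g

n(H2O) = 30.98 mol
n(CH3OH) = (2/4) × 30.98 = 15.49 mol
mass = 15.49 × 32.04 = 496.3 g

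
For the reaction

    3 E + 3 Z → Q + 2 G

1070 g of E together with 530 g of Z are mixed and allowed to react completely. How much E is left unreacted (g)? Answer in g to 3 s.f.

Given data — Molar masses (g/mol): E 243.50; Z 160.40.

n(E) = 1070 / 243.50 = 4.394 mol
n(Z) = 530.0 / 160.40 = 3.304 mol
n/ν → E: 1.465, Z: 1.101; Z is limiting.
E consumed = (3/3) × 3.304 = 3.304 mol
E remaining = 4.394 − 3.304 = 1.090 mol
mass = 1.090 × 243.50 = 265.4 g

265 g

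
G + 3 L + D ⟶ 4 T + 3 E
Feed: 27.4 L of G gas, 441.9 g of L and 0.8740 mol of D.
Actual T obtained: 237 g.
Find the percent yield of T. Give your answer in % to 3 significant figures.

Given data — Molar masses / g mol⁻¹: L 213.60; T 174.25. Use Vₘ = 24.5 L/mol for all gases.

n(G) = 27.40 / 24.5 = 1.118 mol
n(L) = 441.9 / 213.60 = 2.069 mol
n(D) = 0.8740 mol
n/ν → G: 1.118, L: 0.6897, D: 0.8740; L is limiting.
theoretical n(T) = (4/3) × 2.069 = 2.759 mol → 480.8 g
% yield = 237 / 480.8 × 100 = 49.29 %

49.3 %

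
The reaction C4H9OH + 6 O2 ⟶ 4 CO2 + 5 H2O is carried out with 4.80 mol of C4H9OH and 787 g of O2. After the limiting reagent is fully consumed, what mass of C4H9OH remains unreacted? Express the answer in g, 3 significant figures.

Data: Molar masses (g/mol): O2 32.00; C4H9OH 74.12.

n(C4H9OH) = 4.800 mol
n(O2) = 787.0 / 32.00 = 24.59 mol
n/ν for C4H9OH = 4.800/1 = 4.800
n/ν for O2 = 24.59/6 = 4.098
Smallest n/ν is O2 → limiting reagent.
C4H9OH consumed = (1/6) × 24.59 = 4.098 mol
C4H9OH remaining = 4.800 − 4.098 = 0.7020 mol
mass = 0.7020 × 74.12 = 52.03 g

52.0 g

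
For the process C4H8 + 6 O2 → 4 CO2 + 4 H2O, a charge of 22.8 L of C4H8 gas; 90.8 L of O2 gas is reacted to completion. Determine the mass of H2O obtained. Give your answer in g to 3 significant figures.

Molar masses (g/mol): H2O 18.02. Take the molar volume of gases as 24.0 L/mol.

45.5 g

n(C4H8) = 22.80 / 24.0 = 0.9500 mol
n(O2) = 90.80 / 24.0 = 3.783 mol
n/ν for C4H8 = 0.9500/1 = 0.9500
n/ν for O2 = 3.783/6 = 0.6305
Smallest n/ν is O2 → limiting reagent.
n(H2O) = (4/6) × 3.783 = 2.522 mol
mass = 2.522 × 18.02 = 45.45 g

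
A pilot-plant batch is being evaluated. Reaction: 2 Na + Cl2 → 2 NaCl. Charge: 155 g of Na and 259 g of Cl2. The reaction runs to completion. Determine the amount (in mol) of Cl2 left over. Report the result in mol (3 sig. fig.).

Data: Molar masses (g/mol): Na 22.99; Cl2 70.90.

n(Na) = 155.0 / 22.99 = 6.742 mol
n(Cl2) = 259.0 / 70.90 = 3.653 mol
n/ν for Na = 6.742/2 = 3.371
n/ν for Cl2 = 3.653/1 = 3.653
Smallest n/ν is Na → limiting reagent.
Cl2 consumed = (1/2) × 6.742 = 3.371 mol
Cl2 remaining = 3.653 − 3.371 = 0.2820 mol

0.282 mol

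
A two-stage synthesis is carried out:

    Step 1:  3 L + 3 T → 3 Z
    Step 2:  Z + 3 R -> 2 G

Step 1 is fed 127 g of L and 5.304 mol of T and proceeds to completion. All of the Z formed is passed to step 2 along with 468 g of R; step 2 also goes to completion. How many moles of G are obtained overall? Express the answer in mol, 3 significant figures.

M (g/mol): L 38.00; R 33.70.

6.68 mol

Step 1:
n(L) = 127.0 / 38.00 = 3.342 mol
n(T) = 5.304 mol
n/ν → L: 1.114, T: 1.768; L is limiting.
n(Z) produced = (3/3) × 3.342 = 3.342 mol
Step 2:
n(Z) available = 3.342 mol
n(R) = 468.0 / 33.70 = 13.89 mol
n/ν → Z: 3.342, R: 4.630; Z is limiting.
n(G) = (2/1) × 3.342 = 6.684 mol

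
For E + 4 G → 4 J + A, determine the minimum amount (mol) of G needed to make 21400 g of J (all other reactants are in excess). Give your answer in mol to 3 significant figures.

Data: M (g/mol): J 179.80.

n(J) = 21400 / 179.80 = 119.0 mol
n(G) = (4/4) × 119.0 = 119.0 mol

119 mol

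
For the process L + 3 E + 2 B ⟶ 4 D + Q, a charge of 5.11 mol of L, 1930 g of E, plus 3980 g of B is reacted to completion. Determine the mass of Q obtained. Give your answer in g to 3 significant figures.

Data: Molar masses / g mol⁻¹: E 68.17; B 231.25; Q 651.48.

n(L) = 5.110 mol
n(E) = 1930 / 68.17 = 28.31 mol
n(B) = 3980 / 231.25 = 17.21 mol
n/ν → L: 5.110, E: 9.437, B: 8.605; L is limiting.
n(Q) = (1/1) × 5.110 = 5.110 mol
mass = 5.110 × 651.48 = 3329 g

3330 g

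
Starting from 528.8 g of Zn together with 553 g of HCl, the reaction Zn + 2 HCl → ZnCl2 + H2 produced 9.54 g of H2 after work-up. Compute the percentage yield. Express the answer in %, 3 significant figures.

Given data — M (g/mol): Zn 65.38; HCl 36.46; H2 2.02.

n(Zn) = 528.8 / 65.38 = 8.088 mol
n(HCl) = 553.0 / 36.46 = 15.17 mol
n/ν for Zn = 8.088/1 = 8.088
n/ν for HCl = 15.17/2 = 7.585
Smallest n/ν is HCl → limiting reagent.
theoretical n(H2) = (1/2) × 15.17 = 7.585 mol → 15.32 g
% yield = 9.54 / 15.32 × 100 = 62.27 %

62.3 %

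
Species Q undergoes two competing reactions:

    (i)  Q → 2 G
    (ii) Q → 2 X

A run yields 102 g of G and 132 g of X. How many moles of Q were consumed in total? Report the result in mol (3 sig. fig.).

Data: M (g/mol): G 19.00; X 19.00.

6.16 mol

n(G) = 102 / 19.00 = 5.368 mol
n(X) = 132 / 19.00 = 6.947 mol
n(Q) via (i) = (1/2)×5.368 = 2.684 mol
n(Q) via (ii) = (1/2)×6.947 = 3.474 mol
total n(Q) = 2.684 + 3.474 = 6.158 mol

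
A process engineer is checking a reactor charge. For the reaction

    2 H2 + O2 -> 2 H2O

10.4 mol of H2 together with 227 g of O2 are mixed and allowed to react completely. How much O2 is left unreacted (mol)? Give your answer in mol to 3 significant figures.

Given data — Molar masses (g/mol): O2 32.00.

1.89 mol

n(H2) = 10.40 mol
n(O2) = 227.0 / 32.00 = 7.094 mol
n/ν → H2: 5.200, O2: 7.094; H2 is limiting.
O2 consumed = (1/2) × 10.40 = 5.200 mol
O2 remaining = 7.094 − 5.200 = 1.894 mol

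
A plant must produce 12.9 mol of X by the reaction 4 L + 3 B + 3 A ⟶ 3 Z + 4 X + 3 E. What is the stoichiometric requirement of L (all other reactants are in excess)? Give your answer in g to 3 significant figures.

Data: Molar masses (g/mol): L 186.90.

n(X) = 12.90 mol
n(L) = (4/4) × 12.90 = 12.90 mol
mass = 12.90 × 186.90 = 2411 g

2410 g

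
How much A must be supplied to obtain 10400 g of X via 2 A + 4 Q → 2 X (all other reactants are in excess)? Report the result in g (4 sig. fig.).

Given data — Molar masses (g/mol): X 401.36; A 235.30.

n(X) = 10400 / 401.36 = 25.91 mol
n(A) = (2/2) × 25.91 = 25.91 mol
mass = 25.91 × 235.30 = 6097 g

6097 g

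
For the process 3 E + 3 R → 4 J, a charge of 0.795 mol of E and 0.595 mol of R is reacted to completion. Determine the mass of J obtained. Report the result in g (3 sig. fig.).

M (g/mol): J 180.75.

n(E) = 0.7950 mol
n(R) = 0.5950 mol
n/ν for E = 0.7950/3 = 0.2650
n/ν for R = 0.5950/3 = 0.1983
Smallest n/ν is R → limiting reagent.
n(J) = (4/3) × 0.5950 = 0.7933 mol
mass = 0.7933 × 180.75 = 143.4 g

143 g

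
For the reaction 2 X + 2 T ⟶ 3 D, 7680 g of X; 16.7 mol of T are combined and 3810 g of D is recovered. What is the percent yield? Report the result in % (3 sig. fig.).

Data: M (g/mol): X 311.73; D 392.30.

38.8 %

n(X) = 7680 / 311.73 = 24.64 mol
n(T) = 16.70 mol
n/ν for X = 24.64/2 = 12.32
n/ν for T = 16.70/2 = 8.350
Smallest n/ν is T → limiting reagent.
theoretical n(D) = (3/2) × 16.70 = 25.05 mol → 9827 g
% yield = 3810 / 9827 × 100 = 38.77 %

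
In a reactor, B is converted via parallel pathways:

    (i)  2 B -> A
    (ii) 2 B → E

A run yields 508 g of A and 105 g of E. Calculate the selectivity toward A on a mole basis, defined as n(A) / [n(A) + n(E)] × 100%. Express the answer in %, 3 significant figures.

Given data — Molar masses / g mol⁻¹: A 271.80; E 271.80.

82.9 %

n(A) = 508 / 271.80 = 1.869 mol
n(E) = 105 / 271.80 = 0.3863 mol
selectivity = 1.869/(1.869+0.3863) × 100 = 82.87 %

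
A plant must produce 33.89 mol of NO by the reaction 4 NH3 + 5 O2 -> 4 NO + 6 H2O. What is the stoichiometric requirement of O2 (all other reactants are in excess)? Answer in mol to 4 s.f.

42.36 mol

n(NO) = 33.89 mol
n(O2) = (5/4) × 33.89 = 42.36 mol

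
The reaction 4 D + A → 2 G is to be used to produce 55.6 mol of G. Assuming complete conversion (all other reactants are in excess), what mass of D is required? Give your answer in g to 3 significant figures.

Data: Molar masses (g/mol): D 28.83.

n(G) = 55.60 mol
n(D) = (4/2) × 55.60 = 111.2 mol
mass = 111.2 × 28.83 = 3206 g

3210 g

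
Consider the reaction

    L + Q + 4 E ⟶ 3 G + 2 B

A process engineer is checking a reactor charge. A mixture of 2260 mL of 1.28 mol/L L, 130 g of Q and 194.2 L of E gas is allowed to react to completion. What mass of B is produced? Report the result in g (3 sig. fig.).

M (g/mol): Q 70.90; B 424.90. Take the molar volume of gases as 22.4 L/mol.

n(L) = 1.28 × 2260/1000 = 2.893 mol
n(Q) = 130.0 / 70.90 = 1.834 mol
n(E) = 194.2 / 22.4 = 8.670 mol
n/ν → L: 2.893, Q: 1.834, E: 2.168; Q is limiting.
n(B) = (2/1) × 1.834 = 3.668 mol
mass = 3.668 × 424.90 = 1559 g

1560 g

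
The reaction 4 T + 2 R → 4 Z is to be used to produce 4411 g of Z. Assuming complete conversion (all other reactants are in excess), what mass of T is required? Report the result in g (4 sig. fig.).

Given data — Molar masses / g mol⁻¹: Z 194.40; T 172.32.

3910 g

n(Z) = 4411 / 194.40 = 22.69 mol
n(T) = (4/4) × 22.69 = 22.69 mol
mass = 22.69 × 172.32 = 3910 g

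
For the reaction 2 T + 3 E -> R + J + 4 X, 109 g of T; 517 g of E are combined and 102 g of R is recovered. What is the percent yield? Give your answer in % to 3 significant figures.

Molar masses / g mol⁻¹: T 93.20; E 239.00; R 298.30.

58.5 %

n(T) = 109.0 / 93.20 = 1.170 mol
n(E) = 517.0 / 239.00 = 2.163 mol
n/ν for T = 1.170/2 = 0.5850
n/ν for E = 2.163/3 = 0.7210
Smallest n/ν is T → limiting reagent.
theoretical n(R) = (1/2) × 1.170 = 0.5850 mol → 174.5 g
% yield = 102 / 174.5 × 100 = 58.45 %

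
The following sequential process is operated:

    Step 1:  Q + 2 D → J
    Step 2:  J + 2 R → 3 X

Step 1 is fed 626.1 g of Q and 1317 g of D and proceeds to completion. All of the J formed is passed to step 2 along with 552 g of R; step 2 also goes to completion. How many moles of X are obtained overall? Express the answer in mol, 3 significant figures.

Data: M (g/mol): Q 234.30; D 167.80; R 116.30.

7.12 mol

Step 1:
n(Q) = 626.1 / 234.30 = 2.672 mol
n(D) = 1317 / 167.80 = 7.849 mol
n/ν for Q = 2.672/1 = 2.672
n/ν for D = 7.849/2 = 3.925
Smallest n/ν is Q → limiting reagent.
n(J) produced = (1/1) × 2.672 = 2.672 mol
Step 2:
n(J) available = 2.672 mol
n(R) = 552.0 / 116.30 = 4.746 mol
n/ν for J = 2.672/1 = 2.672
n/ν for R = 4.746/2 = 2.373
Smallest n/ν is R → limiting reagent.
n(X) = (3/2) × 4.746 = 7.119 mol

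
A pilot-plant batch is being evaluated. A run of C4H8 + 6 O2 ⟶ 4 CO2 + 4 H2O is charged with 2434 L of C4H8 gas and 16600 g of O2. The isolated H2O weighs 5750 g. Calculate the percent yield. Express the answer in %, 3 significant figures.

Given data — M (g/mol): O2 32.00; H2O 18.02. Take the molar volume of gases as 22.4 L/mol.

n(C4H8) = 2434 / 22.4 = 108.7 mol
n(O2) = 16600 / 32.00 = 518.8 mol
n/ν for C4H8 = 108.7/1 = 108.7
n/ν for O2 = 518.8/6 = 86.47
Smallest n/ν is O2 → limiting reagent.
theoretical n(H2O) = (4/6) × 518.8 = 345.9 mol → 6233 g
% yield = 5750 / 6233 × 100 = 92.25 %

92.3 %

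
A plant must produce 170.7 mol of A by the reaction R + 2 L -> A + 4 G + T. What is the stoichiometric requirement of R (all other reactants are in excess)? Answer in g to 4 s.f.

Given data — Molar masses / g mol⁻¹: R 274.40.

n(A) = 170.7 mol
n(R) = (1/1) × 170.7 = 170.7 mol
mass = 170.7 × 274.40 = 46840 g

46840 g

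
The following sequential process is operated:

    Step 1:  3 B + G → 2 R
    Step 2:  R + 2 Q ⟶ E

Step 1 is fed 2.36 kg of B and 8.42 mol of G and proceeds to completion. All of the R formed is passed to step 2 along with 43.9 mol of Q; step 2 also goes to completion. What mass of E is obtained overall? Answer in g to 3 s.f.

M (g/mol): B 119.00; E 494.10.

Step 1:
n(B) = 2.360×1000 / 119.00 = 19.83 mol
n(G) = 8.420 mol
n/ν for B = 19.83/3 = 6.610
n/ν for G = 8.420/1 = 8.420
Smallest n/ν is B → limiting reagent.
n(R) produced = (2/3) × 19.83 = 13.22 mol
Step 2:
n(R) available = 13.22 mol
n(Q) = 43.90 mol
n/ν for R = 13.22/1 = 13.22
n/ν for Q = 43.90/2 = 21.95
Smallest n/ν is R → limiting reagent.
n(E) = (1/1) × 13.22 = 13.22 mol
mass = 13.22 × 494.10 = 6532 g

6530 g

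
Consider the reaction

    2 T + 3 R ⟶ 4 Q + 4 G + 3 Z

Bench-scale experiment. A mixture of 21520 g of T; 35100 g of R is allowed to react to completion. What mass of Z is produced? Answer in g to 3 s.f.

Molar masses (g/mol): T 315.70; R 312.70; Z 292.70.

29900 g

n(T) = 21520 / 315.70 = 68.17 mol
n(R) = 35100 / 312.70 = 112.2 mol
n/ν for T = 68.17/2 = 34.09
n/ν for R = 112.2/3 = 37.40
Smallest n/ν is T → limiting reagent.
n(Z) = (3/2) × 68.17 = 102.3 mol
mass = 102.3 × 292.70 = 29940 g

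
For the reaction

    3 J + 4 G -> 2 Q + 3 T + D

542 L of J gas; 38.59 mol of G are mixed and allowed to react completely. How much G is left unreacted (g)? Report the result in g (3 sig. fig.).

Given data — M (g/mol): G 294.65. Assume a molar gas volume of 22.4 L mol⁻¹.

n(J) = 542.0 / 22.4 = 24.20 mol
n(G) = 38.59 mol
n/ν for J = 24.20/3 = 8.067
n/ν for G = 38.59/4 = 9.648
Smallest n/ν is J → limiting reagent.
G consumed = (4/3) × 24.20 = 32.27 mol
G remaining = 38.59 − 32.27 = 6.320 mol
mass = 6.320 × 294.65 = 1862 g

1860 g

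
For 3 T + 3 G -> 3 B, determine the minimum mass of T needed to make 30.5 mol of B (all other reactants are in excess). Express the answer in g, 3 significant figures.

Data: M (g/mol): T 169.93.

5180 g

n(B) = 30.50 mol
n(T) = (3/3) × 30.50 = 30.50 mol
mass = 30.50 × 169.93 = 5183 g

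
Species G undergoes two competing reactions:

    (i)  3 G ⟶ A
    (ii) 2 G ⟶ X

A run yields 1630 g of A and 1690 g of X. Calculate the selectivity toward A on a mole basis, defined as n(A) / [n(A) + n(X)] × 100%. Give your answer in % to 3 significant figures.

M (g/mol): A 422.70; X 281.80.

n(A) = 1630 / 422.70 = 3.856 mol
n(X) = 1690 / 281.80 = 5.997 mol
selectivity = 3.856/(3.856+5.997) × 100 = 39.14 %

39.1 %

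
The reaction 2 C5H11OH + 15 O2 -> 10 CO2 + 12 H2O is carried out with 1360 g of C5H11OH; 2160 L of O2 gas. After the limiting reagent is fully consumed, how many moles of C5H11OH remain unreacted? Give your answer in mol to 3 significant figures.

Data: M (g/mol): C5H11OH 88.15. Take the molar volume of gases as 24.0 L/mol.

n(C5H11OH) = 1360 / 88.15 = 15.43 mol
n(O2) = 2160 / 24.0 = 90.00 mol
n/ν → C5H11OH: 7.715, O2: 6.000; O2 is limiting.
C5H11OH consumed = (2/15) × 90.00 = 12.00 mol
C5H11OH remaining = 15.43 − 12.00 = 3.430 mol

3.43 mol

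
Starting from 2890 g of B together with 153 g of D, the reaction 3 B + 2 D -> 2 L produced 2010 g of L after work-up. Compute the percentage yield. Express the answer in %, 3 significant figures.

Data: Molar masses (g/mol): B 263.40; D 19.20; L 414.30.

n(B) = 2890 / 263.40 = 10.97 mol
n(D) = 153.0 / 19.20 = 7.969 mol
n/ν → B: 3.657, D: 3.985; B is limiting.
theoretical n(L) = (2/3) × 10.97 = 7.313 mol → 3030 g
% yield = 2010 / 3030 × 100 = 66.34 %

66.3 %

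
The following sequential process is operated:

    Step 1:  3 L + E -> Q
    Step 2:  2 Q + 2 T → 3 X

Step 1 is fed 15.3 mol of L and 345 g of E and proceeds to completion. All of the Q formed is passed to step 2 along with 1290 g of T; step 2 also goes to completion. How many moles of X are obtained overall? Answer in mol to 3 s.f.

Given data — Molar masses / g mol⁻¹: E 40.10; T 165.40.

7.65 mol

Step 1:
n(L) = 15.30 mol
n(E) = 345.0 / 40.10 = 8.603 mol
n/ν for L = 15.30/3 = 5.100
n/ν for E = 8.603/1 = 8.603
Smallest n/ν is L → limiting reagent.
n(Q) produced = (1/3) × 15.30 = 5.100 mol
Step 2:
n(Q) available = 5.100 mol
n(T) = 1290 / 165.40 = 7.799 mol
n/ν for Q = 5.100/2 = 2.550
n/ν for T = 7.799/2 = 3.900
Smallest n/ν is Q → limiting reagent.
n(X) = (3/2) × 5.100 = 7.650 mol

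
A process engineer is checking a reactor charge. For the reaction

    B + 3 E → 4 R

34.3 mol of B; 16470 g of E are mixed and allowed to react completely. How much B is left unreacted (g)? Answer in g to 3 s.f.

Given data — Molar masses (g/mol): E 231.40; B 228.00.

2410 g

n(B) = 34.30 mol
n(E) = 16470 / 231.40 = 71.18 mol
n/ν → B: 34.30, E: 23.73; E is limiting.
B consumed = (1/3) × 71.18 = 23.73 mol
B remaining = 34.30 − 23.73 = 10.57 mol
mass = 10.57 × 228.00 = 2410 g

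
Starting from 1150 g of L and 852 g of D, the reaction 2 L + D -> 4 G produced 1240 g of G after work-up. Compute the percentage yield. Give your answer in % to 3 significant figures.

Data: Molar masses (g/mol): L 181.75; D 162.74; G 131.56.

74.5 %

n(L) = 1150 / 181.75 = 6.327 mol
n(D) = 852.0 / 162.74 = 5.235 mol
n/ν for L = 6.327/2 = 3.164
n/ν for D = 5.235/1 = 5.235
Smallest n/ν is L → limiting reagent.
theoretical n(G) = (4/2) × 6.327 = 12.65 mol → 1664 g
% yield = 1240 / 1664 × 100 = 74.52 %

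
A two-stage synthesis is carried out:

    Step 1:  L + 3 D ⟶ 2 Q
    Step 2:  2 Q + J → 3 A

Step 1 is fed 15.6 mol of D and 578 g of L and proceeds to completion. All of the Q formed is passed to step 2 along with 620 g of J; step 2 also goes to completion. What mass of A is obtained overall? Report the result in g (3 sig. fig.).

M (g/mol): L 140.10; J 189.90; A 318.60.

Step 1:
n(D) = 15.60 mol
n(L) = 578.0 / 140.10 = 4.126 mol
n/ν for D = 15.60/3 = 5.200
n/ν for L = 4.126/1 = 4.126
Smallest n/ν is L → limiting reagent.
n(Q) produced = (2/1) × 4.126 = 8.252 mol
Step 2:
n(Q) available = 8.252 mol
n(J) = 620.0 / 189.90 = 3.265 mol
n/ν for Q = 8.252/2 = 4.126
n/ν for J = 3.265/1 = 3.265
Smallest n/ν is J → limiting reagent.
n(A) = (3/1) × 3.265 = 9.795 mol
mass = 9.795 × 318.60 = 3121 g

3120 g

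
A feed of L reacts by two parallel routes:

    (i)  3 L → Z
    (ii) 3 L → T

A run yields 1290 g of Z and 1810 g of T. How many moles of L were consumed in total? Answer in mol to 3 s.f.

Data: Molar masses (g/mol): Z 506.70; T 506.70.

18.4 mol

n(Z) = 1290 / 506.70 = 2.546 mol
n(T) = 1810 / 506.70 = 3.572 mol
n(L) via (i) = (3/1)×2.546 = 7.638 mol
n(L) via (ii) = (3/1)×3.572 = 10.72 mol
total n(L) = 7.638 + 10.72 = 18.36 mol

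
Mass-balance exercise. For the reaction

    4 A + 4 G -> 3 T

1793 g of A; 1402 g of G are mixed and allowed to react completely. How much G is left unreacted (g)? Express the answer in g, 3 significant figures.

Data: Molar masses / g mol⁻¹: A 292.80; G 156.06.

446 g

n(A) = 1793 / 292.80 = 6.124 mol
n(G) = 1402 / 156.06 = 8.984 mol
n/ν for A = 6.124/4 = 1.531
n/ν for G = 8.984/4 = 2.246
Smallest n/ν is A → limiting reagent.
G consumed = (4/4) × 6.124 = 6.124 mol
G remaining = 8.984 − 6.124 = 2.860 mol
mass = 2.860 × 156.06 = 446.3 g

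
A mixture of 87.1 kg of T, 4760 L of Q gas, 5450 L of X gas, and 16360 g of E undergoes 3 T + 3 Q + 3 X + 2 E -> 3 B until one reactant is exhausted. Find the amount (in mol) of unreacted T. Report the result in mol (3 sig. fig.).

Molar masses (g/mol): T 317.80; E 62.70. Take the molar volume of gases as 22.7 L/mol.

64.4 mol

n(T) = 87.10×1000 / 317.80 = 274.1 mol
n(Q) = 4760 / 22.7 = 209.7 mol
n(X) = 5450 / 22.7 = 240.1 mol
n(E) = 16360 / 62.70 = 260.9 mol
n/ν → T: 91.37, Q: 69.90, X: 80.03, E: 130.5; Q is limiting.
T consumed = (3/3) × 209.7 = 209.7 mol
T remaining = 274.1 − 209.7 = 64.40 mol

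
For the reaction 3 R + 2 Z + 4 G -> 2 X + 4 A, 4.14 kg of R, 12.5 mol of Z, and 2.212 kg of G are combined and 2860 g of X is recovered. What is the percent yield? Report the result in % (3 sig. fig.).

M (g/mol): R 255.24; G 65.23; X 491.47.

53.8 %

n(R) = 4.140×1000 / 255.24 = 16.22 mol
n(Z) = 12.50 mol
n(G) = 2.212×1000 / 65.23 = 33.91 mol
n/ν for R = 16.22/3 = 5.407
n/ν for Z = 12.50/2 = 6.250
n/ν for G = 33.91/4 = 8.478
Smallest n/ν is R → limiting reagent.
theoretical n(X) = (2/3) × 16.22 = 10.81 mol → 5313 g
% yield = 2860 / 5313 × 100 = 53.83 %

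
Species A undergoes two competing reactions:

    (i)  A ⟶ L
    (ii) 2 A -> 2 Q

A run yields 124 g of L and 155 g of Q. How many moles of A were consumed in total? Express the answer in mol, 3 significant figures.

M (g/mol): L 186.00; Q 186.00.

n(L) = 124 / 186.00 = 0.6667 mol
n(Q) = 155 / 186.00 = 0.8333 mol
n(A) via (i) = (1/1)×0.6667 = 0.6667 mol
n(A) via (ii) = (2/2)×0.8333 = 0.8333 mol
total n(A) = 0.6667 + 0.8333 = 1.500 mol

1.50 mol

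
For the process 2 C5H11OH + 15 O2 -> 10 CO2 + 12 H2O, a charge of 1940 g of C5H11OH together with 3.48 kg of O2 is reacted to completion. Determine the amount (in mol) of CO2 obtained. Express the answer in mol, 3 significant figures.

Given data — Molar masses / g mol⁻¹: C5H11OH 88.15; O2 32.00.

72.5 mol

n(C5H11OH) = 1940 / 88.15 = 22.01 mol
n(O2) = 3.480×1000 / 32.00 = 108.8 mol
n/ν → C5H11OH: 11.01, O2: 7.253; O2 is limiting.
n(CO2) = (10/15) × 108.8 = 72.53 mol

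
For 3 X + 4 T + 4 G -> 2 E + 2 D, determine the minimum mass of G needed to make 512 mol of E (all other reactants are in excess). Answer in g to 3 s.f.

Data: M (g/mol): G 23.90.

n(E) = 512.0 mol
n(G) = (4/2) × 512.0 = 1024 mol
mass = 1024 × 23.90 = 24470 g

24500 g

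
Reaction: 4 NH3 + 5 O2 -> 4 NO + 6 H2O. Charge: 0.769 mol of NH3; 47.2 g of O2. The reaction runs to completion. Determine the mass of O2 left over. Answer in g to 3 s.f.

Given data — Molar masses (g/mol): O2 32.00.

16.4 g

n(NH3) = 0.7690 mol
n(O2) = 47.20 / 32.00 = 1.475 mol
n/ν for NH3 = 0.7690/4 = 0.1923
n/ν for O2 = 1.475/5 = 0.2950
Smallest n/ν is NH3 → limiting reagent.
O2 consumed = (5/4) × 0.7690 = 0.9613 mol
O2 remaining = 1.475 − 0.9613 = 0.5137 mol
mass = 0.5137 × 32.00 = 16.44 g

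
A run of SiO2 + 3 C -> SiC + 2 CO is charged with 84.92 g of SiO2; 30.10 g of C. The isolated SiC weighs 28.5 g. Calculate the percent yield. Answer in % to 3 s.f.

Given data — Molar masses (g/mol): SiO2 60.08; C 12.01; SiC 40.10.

85.1 %

n(SiO2) = 84.92 / 60.08 = 1.413 mol
n(C) = 30.10 / 12.01 = 2.506 mol
n/ν for SiO2 = 1.413/1 = 1.413
n/ν for C = 2.506/3 = 0.8353
Smallest n/ν is C → limiting reagent.
theoretical n(SiC) = (1/3) × 2.506 = 0.8353 mol → 33.50 g
% yield = 28.5 / 33.50 × 100 = 85.07 %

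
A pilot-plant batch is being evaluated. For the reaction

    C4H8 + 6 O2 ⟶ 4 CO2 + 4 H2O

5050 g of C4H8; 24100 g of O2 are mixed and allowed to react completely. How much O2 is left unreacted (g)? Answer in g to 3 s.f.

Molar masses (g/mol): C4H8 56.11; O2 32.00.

n(C4H8) = 5050 / 56.11 = 90.00 mol
n(O2) = 24100 / 32.00 = 753.1 mol
n/ν for C4H8 = 90.00/1 = 90.00
n/ν for O2 = 753.1/6 = 125.5
Smallest n/ν is C4H8 → limiting reagent.
O2 consumed = (6/1) × 90.00 = 540.0 mol
O2 remaining = 753.1 − 540.0 = 213.1 mol
mass = 213.1 × 32.00 = 6819 g

6820 g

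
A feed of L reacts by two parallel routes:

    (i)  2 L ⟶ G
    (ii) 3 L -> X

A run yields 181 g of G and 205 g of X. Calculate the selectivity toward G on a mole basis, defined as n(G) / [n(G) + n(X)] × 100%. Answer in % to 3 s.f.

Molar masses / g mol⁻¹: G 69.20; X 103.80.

n(G) = 181 / 69.20 = 2.616 mol
n(X) = 205 / 103.80 = 1.975 mol
selectivity = 2.616/(2.616+1.975) × 100 = 56.98 %

57.0 %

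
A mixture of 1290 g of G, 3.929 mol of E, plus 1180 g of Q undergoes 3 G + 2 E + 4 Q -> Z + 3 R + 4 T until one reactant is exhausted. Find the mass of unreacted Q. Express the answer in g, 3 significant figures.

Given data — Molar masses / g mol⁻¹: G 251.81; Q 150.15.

154 g

n(G) = 1290 / 251.81 = 5.123 mol
n(E) = 3.929 mol
n(Q) = 1180 / 150.15 = 7.859 mol
n/ν → G: 1.708, E: 1.965, Q: 1.965; G is limiting.
Q consumed = (4/3) × 5.123 = 6.831 mol
Q remaining = 7.859 − 6.831 = 1.028 mol
mass = 1.028 × 150.15 = 154.4 g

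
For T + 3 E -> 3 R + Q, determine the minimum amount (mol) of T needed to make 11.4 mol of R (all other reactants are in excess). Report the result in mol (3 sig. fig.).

3.80 mol

n(R) = 11.40 mol
n(T) = (1/3) × 11.40 = 3.800 mol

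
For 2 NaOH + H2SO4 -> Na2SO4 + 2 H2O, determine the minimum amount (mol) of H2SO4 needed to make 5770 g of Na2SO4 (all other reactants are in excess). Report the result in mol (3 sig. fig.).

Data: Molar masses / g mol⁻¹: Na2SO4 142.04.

n(Na2SO4) = 5770 / 142.04 = 40.62 mol
n(H2SO4) = (1/1) × 40.62 = 40.62 mol

40.6 mol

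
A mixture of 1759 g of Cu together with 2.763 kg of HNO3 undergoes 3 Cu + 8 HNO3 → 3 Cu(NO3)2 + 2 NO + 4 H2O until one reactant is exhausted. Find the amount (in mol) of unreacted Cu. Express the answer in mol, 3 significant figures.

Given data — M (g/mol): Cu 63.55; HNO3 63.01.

11.2 mol

n(Cu) = 1759 / 63.55 = 27.68 mol
n(HNO3) = 2.763×1000 / 63.01 = 43.85 mol
n/ν for Cu = 27.68/3 = 9.227
n/ν for HNO3 = 43.85/8 = 5.481
Smallest n/ν is HNO3 → limiting reagent.
Cu consumed = (3/8) × 43.85 = 16.44 mol
Cu remaining = 27.68 − 16.44 = 11.24 mol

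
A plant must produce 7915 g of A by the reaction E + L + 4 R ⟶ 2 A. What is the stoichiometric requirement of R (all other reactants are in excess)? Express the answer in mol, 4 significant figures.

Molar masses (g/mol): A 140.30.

n(A) = 7915 / 140.30 = 56.41 mol
n(R) = (4/2) × 56.41 = 112.8 mol

112.8 mol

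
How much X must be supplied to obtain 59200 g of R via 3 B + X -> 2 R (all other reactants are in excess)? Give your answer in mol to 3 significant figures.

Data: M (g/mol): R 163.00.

182 mol

n(R) = 59200 / 163.00 = 363.2 mol
n(X) = (1/2) × 363.2 = 181.6 mol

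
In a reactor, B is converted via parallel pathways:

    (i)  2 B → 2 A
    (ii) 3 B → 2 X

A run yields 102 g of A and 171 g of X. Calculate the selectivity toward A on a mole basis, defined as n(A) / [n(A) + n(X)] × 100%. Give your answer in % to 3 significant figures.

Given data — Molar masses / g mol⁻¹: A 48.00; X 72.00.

47.2 %

n(A) = 102 / 48.00 = 2.125 mol
n(X) = 171 / 72.00 = 2.375 mol
selectivity = 2.125/(2.125+2.375) × 100 = 47.22 %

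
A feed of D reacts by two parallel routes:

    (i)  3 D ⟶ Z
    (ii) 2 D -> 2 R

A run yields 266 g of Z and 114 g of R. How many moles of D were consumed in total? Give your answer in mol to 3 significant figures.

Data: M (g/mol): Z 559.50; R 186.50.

n(Z) = 266 / 559.50 = 0.4754 mol
n(R) = 114 / 186.50 = 0.6113 mol
n(D) via (i) = (3/1)×0.4754 = 1.426 mol
n(D) via (ii) = (2/2)×0.6113 = 0.6113 mol
total n(D) = 1.426 + 0.6113 = 2.037 mol

2.04 mol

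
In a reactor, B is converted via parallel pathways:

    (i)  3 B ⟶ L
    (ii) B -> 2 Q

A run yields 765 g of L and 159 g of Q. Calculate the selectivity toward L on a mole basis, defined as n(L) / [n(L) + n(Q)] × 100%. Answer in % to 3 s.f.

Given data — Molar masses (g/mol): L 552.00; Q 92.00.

44.5 %

n(L) = 765 / 552.00 = 1.386 mol
n(Q) = 159 / 92.00 = 1.728 mol
selectivity = 1.386/(1.386+1.728) × 100 = 44.51 %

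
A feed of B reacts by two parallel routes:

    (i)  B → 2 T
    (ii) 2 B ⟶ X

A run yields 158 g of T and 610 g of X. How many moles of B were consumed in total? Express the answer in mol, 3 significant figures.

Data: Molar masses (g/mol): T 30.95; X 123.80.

12.4 mol

n(T) = 158 / 30.95 = 5.105 mol
n(X) = 610 / 123.80 = 4.927 mol
n(B) via (i) = (1/2)×5.105 = 2.553 mol
n(B) via (ii) = (2/1)×4.927 = 9.854 mol
total n(B) = 2.553 + 9.854 = 12.41 mol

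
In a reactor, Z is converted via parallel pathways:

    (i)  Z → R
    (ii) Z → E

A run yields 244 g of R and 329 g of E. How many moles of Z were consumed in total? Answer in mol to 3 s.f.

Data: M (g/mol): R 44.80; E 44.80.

n(R) = 244 / 44.80 = 5.446 mol
n(E) = 329 / 44.80 = 7.344 mol
n(Z) via (i) = (1/1)×5.446 = 5.446 mol
n(Z) via (ii) = (1/1)×7.344 = 7.344 mol
total n(Z) = 5.446 + 7.344 = 12.79 mol

12.8 mol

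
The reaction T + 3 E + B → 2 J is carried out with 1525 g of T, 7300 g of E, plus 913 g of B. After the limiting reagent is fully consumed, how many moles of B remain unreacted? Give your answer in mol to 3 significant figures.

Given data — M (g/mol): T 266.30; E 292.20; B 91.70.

n(T) = 1525 / 266.30 = 5.727 mol
n(E) = 7300 / 292.20 = 24.98 mol
n(B) = 913.0 / 91.70 = 9.956 mol
n/ν for T = 5.727/1 = 5.727
n/ν for E = 24.98/3 = 8.327
n/ν for B = 9.956/1 = 9.956
Smallest n/ν is T → limiting reagent.
B consumed = (1/1) × 5.727 = 5.727 mol
B remaining = 9.956 − 5.727 = 4.229 mol

4.23 mol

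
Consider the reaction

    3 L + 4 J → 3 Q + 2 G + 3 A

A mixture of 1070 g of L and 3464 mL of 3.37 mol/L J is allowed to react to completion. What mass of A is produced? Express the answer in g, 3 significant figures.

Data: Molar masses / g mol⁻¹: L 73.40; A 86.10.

754 g

n(L) = 1070 / 73.40 = 14.58 mol
n(J) = 3.37 × 3464/1000 = 11.67 mol
n/ν for L = 14.58/3 = 4.860
n/ν for J = 11.67/4 = 2.918
Smallest n/ν is J → limiting reagent.
n(A) = (3/4) × 11.67 = 8.753 mol
mass = 8.753 × 86.10 = 753.6 g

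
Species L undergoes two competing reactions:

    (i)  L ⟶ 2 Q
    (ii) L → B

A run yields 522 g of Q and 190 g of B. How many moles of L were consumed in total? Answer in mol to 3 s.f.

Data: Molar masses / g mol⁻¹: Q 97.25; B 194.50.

n(Q) = 522 / 97.25 = 5.368 mol
n(B) = 190 / 194.50 = 0.9769 mol
n(L) via (i) = (1/2)×5.368 = 2.684 mol
n(L) via (ii) = (1/1)×0.9769 = 0.9769 mol
total n(L) = 2.684 + 0.9769 = 3.661 mol

3.66 mol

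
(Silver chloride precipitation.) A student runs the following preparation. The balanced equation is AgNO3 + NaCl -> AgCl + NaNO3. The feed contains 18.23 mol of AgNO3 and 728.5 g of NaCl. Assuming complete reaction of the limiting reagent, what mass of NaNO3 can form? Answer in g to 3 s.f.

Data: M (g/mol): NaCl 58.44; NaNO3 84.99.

1060 g

n(AgNO3) = 18.23 mol
n(NaCl) = 728.5 / 58.44 = 12.47 mol
n/ν for AgNO3 = 18.23/1 = 18.23
n/ν for NaCl = 12.47/1 = 12.47
Smallest n/ν is NaCl → limiting reagent.
n(NaNO3) = (1/1) × 12.47 = 12.47 mol
mass = 12.47 × 84.99 = 1060 g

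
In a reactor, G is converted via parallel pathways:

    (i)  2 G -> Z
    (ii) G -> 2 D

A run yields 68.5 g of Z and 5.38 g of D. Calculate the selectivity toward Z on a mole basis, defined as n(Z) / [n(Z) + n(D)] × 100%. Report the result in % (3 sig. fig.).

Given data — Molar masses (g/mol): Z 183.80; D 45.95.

n(Z) = 68.5 / 183.80 = 0.3727 mol
n(D) = 5.38 / 45.95 = 0.1171 mol
selectivity = 0.3727/(0.3727+0.1171) × 100 = 76.09 %

76.1 %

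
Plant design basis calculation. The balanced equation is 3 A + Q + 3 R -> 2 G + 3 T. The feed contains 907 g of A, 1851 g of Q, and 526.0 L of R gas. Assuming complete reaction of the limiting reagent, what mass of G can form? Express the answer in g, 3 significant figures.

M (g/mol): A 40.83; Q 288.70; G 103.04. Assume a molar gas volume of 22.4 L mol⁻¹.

1320 g

n(A) = 907.0 / 40.83 = 22.21 mol
n(Q) = 1851 / 288.70 = 6.411 mol
n(R) = 526.0 / 22.4 = 23.48 mol
n/ν → A: 7.403, Q: 6.411, R: 7.827; Q is limiting.
n(G) = (2/1) × 6.411 = 12.82 mol
mass = 12.82 × 103.04 = 1321 g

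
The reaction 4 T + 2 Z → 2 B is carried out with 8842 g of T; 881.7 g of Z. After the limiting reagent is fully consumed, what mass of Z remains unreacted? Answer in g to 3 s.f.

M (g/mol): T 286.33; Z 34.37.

n(T) = 8842 / 286.33 = 30.88 mol
n(Z) = 881.7 / 34.37 = 25.65 mol
n/ν for T = 30.88/4 = 7.720
n/ν for Z = 25.65/2 = 12.83
Smallest n/ν is T → limiting reagent.
Z consumed = (2/4) × 30.88 = 15.44 mol
Z remaining = 25.65 − 15.44 = 10.21 mol
mass = 10.21 × 34.37 = 350.9 g

351 g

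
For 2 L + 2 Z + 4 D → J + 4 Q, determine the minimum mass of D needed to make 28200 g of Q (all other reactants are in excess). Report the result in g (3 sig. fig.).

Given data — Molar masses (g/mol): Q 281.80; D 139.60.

n(Q) = 28200 / 281.80 = 100.1 mol
n(D) = (4/4) × 100.1 = 100.1 mol
mass = 100.1 × 139.60 = 13970 g

14000 g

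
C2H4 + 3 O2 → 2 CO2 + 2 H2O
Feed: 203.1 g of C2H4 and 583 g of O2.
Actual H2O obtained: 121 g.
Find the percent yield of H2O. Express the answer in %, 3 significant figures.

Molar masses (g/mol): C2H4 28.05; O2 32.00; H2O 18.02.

55.3 %

n(C2H4) = 203.1 / 28.05 = 7.241 mol
n(O2) = 583.0 / 32.00 = 18.22 mol
n/ν → C2H4: 7.241, O2: 6.073; O2 is limiting.
theoretical n(H2O) = (2/3) × 18.22 = 12.15 mol → 218.9 g
% yield = 121 / 218.9 × 100 = 55.28 %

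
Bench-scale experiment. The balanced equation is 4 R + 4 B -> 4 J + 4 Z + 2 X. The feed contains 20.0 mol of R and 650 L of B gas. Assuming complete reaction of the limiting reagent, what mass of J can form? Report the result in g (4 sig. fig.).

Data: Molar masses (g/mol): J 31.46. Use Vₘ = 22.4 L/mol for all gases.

629.2 g

n(R) = 20.00 mol
n(B) = 650.0 / 22.4 = 29.02 mol
n/ν for R = 20.00/4 = 5.000
n/ν for B = 29.02/4 = 7.255
Smallest n/ν is R → limiting reagent.
n(J) = (4/4) × 20.00 = 20.00 mol
mass = 20.00 × 31.46 = 629.2 g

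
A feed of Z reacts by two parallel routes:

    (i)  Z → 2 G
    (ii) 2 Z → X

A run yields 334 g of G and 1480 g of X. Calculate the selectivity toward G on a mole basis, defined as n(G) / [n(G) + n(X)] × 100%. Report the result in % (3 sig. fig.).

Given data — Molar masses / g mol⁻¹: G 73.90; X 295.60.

n(G) = 334 / 73.90 = 4.520 mol
n(X) = 1480 / 295.60 = 5.007 mol
selectivity = 4.520/(4.520+5.007) × 100 = 47.44 %

47.4 %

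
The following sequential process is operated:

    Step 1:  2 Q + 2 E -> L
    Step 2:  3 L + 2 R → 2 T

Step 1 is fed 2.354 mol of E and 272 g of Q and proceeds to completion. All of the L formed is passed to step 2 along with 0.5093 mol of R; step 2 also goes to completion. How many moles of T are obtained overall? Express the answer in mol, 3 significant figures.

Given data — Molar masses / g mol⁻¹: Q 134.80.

Step 1:
n(E) = 2.354 mol
n(Q) = 272.0 / 134.80 = 2.018 mol
n/ν for E = 2.354/2 = 1.177
n/ν for Q = 2.018/2 = 1.009
Smallest n/ν is Q → limiting reagent.
n(L) produced = (1/2) × 2.018 = 1.009 mol
Step 2:
n(L) available = 1.009 mol
n(R) = 0.5093 mol
n/ν for L = 1.009/3 = 0.3363
n/ν for R = 0.5093/2 = 0.2547
Smallest n/ν is R → limiting reagent.
n(T) = (2/2) × 0.5093 = 0.5093 mol

0.509 mol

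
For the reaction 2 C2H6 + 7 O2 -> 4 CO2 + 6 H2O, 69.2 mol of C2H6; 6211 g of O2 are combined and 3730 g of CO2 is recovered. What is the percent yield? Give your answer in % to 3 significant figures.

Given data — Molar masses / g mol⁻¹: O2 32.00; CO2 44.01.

n(C2H6) = 69.20 mol
n(O2) = 6211 / 32.00 = 194.1 mol
n/ν → C2H6: 34.60, O2: 27.73; O2 is limiting.
theoretical n(CO2) = (4/7) × 194.1 = 110.9 mol → 4881 g
% yield = 3730 / 4881 × 100 = 76.42 %

76.4 %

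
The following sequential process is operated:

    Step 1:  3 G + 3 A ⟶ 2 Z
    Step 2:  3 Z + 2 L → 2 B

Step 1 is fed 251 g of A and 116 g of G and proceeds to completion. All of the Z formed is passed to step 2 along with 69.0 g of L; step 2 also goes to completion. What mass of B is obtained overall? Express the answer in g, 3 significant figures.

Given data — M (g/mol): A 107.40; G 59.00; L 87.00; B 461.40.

Step 1:
n(A) = 251.0 / 107.40 = 2.337 mol
n(G) = 116.0 / 59.00 = 1.966 mol
n/ν → A: 0.7790, G: 0.6553; G is limiting.
n(Z) produced = (2/3) × 1.966 = 1.311 mol
Step 2:
n(Z) available = 1.311 mol
n(L) = 69.00 / 87.00 = 0.7931 mol
n/ν → Z: 0.4370, L: 0.3966; L is limiting.
n(B) = (2/2) × 0.7931 = 0.7931 mol
mass = 0.7931 × 461.40 = 365.9 g

366 g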